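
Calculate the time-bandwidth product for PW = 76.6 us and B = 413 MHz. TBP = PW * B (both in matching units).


TBP = 76.6 * 413 = 31635.8

31635.8


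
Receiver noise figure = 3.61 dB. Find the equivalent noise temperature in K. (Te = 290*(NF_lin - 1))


NF_lin = 10^(3.61/10) = 2.296149
Te = 290 * (2.296149 - 1) = 375.9 K

375.9 K


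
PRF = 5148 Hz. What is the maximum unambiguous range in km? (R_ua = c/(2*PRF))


R_ua = 3e8 / (2 * 5148) = 29137.5 m = 29.1 km

29.1 km


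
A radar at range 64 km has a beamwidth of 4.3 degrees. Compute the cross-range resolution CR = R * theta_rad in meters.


BW_rad = 0.075049158
CR = 64000 * 0.075049158 = 4803.1 m

4803.1 m


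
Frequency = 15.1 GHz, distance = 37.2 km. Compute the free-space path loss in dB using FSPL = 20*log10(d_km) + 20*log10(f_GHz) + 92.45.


20*log10(37.2) = 31.41
20*log10(15.1) = 23.58
FSPL = 147.4 dB

147.4 dB


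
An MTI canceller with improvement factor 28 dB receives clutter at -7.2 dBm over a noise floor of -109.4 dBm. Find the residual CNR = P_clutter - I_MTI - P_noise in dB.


CNR = -7.2 - 28 - (-109.4) = 74.2 dB

74.2 dB


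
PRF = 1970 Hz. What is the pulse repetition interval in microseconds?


PRI = 1/1970 = 0.0005076142 s = 507.6 us

507.6 us


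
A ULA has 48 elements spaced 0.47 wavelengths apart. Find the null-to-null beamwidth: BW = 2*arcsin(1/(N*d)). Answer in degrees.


1/(N*d) = 1/(48*0.47) = 0.044326
BW = 2*arcsin(0.044326) = 5.1 degrees

5.1 degrees


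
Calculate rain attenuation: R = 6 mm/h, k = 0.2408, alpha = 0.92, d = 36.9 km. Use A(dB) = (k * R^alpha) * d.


gamma = 0.2408 * 6^0.92 = 1.25186 dB/km
A = 1.25186 * 36.9 = 46.19 dB

46.19 dB


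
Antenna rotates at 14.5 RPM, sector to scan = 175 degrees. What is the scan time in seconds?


t = 175 / (14.5 * 360) * 60 = 2.01 s

2.01 s


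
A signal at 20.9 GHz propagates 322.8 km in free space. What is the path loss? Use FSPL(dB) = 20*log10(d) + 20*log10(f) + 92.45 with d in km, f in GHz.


20*log10(322.8) = 50.18
20*log10(20.9) = 26.4
FSPL = 169.0 dB

169.0 dB


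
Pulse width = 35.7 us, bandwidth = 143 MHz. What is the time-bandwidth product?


TBP = 35.7 * 143 = 5105.1

5105.1


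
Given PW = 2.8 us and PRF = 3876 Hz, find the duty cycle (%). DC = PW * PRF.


DC = 2.8e-6 * 3876 * 100 = 1.09%

1.09%


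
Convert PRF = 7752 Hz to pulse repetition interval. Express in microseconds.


PRI = 1/7752 = 0.000128999 s = 129.0 us

129.0 us


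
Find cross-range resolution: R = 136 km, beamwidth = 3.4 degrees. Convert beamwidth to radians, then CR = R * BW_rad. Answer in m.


BW_rad = 0.059341195
CR = 136000 * 0.059341195 = 8070.4 m

8070.4 m


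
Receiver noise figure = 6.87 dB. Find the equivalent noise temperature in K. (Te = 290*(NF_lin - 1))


NF_lin = 10^(6.87/10) = 4.864072
Te = 290 * (4.864072 - 1) = 1120.6 K

1120.6 K


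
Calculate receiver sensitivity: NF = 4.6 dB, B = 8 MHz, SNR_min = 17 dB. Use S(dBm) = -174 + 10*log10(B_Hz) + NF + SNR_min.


10*log10(8000000.0) = 69.03
S = -174 + 69.03 + 4.6 + 17 = -83.4 dBm

-83.4 dBm


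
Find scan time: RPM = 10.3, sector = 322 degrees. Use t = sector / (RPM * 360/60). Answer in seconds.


t = 322 / (10.3 * 360) * 60 = 5.21 s

5.21 s


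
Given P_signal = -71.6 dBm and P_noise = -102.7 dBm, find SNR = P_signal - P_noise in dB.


SNR = -71.6 - (-102.7) = 31.1 dB

31.1 dB


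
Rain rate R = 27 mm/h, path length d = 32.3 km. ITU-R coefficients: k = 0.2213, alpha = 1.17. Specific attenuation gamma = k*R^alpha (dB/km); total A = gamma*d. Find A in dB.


gamma = 0.2213 * 27^1.17 = 10.463501 dB/km
A = 10.463501 * 32.3 = 337.97 dB

337.97 dB


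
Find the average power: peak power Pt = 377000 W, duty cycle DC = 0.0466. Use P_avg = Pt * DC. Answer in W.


P_avg = 377000 * 0.0466 = 17568.2 W

17568.2 W


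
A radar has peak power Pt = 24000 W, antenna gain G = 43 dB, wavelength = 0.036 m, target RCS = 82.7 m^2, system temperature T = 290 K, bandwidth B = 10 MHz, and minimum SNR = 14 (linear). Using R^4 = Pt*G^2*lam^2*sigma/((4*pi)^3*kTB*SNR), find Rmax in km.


G_lin = 10^(43/10) = 19952.62315
R^4 = 24000 * 19952.62315^2 * 0.036^2 * 82.7 / ((4*pi)^3 * 1.38e-23 * 290 * 10000000.0 * 14)
R^4 = 9.21058e20 m^4
R_max = (9.21058e20)^(1/4) = 174209.5 m = 174.2 km

174.2 km


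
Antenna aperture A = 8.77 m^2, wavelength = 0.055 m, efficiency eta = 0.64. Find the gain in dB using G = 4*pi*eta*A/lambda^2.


G_linear = 4*pi*0.64*8.77/0.055^2 = 23316.54
G_dB = 10*log10(23316.54) = 43.7 dB

43.7 dB


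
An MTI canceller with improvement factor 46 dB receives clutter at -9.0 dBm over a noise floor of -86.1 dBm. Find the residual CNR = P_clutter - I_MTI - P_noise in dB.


CNR = -9.0 - 46 - (-86.1) = 31.1 dB

31.1 dB


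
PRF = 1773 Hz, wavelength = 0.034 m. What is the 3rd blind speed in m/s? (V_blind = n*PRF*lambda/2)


V_blind = 3 * 1773 * 0.034 / 2 = 90.4 m/s

90.4 m/s


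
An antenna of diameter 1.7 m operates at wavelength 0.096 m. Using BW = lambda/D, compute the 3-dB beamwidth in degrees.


BW_rad = 0.096 / 1.7 = 0.056471
BW_deg = 3.24 degrees

3.24 degrees


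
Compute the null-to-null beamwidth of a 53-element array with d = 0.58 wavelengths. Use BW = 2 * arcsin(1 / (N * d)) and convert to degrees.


1/(N*d) = 1/(53*0.58) = 0.032531
BW = 2*arcsin(0.032531) = 3.7 degrees

3.7 degrees


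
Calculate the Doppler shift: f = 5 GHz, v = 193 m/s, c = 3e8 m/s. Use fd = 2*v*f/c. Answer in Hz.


fd = 2 * 193 * 5000000000.0 / 3e8 = 6433.3 Hz

6433.3 Hz


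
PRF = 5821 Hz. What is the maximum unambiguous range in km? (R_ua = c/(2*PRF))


R_ua = 3e8 / (2 * 5821) = 25768.8 m = 25.8 km

25.8 km


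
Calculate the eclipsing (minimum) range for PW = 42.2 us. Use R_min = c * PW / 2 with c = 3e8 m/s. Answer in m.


R_min = 3e8 * 42.2e-6 / 2 = 6330.0 m

6330.0 m


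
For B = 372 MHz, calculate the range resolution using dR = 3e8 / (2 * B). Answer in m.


dR = 3e8 / (2 * 372000000.0) = 0.4 m

0.4 m


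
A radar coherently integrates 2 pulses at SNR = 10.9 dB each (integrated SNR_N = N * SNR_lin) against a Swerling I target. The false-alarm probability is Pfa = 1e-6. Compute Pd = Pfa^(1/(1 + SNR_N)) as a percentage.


SNR_lin = 10^(10.9/10) = 12.30269
SNR_N = 2 * 12.30269 = 24.60538
1/(1 + SNR_N) = 1/25.60538 = 0.0390543
Pd = (1e-6)^0.0390543 = 0.58301
Pd = 58.3%

58.3%


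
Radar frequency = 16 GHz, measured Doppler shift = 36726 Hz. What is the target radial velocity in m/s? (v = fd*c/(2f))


v = 36726 * 3e8 / (2 * 16000000000.0) = 344.3 m/s

344.3 m/s


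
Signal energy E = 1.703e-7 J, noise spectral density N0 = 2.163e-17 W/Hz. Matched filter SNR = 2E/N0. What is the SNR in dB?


SNR_lin = 2 * 1.703e-7 / 2.163e-17 = 1.575e10
SNR_dB = 10*log10(1.575e10) = 102.0 dB

102.0 dB


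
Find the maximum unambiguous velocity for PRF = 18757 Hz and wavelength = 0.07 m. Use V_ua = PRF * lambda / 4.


V_ua = 18757 * 0.07 / 4 = 328.2 m/s

328.2 m/s


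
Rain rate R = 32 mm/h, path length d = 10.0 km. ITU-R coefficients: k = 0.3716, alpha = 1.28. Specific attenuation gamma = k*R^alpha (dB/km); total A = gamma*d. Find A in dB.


gamma = 0.3716 * 32^1.28 = 31.381065 dB/km
A = 31.381065 * 10.0 = 313.81 dB

313.81 dB


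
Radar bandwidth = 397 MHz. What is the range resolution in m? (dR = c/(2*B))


dR = 3e8 / (2 * 397000000.0) = 0.38 m

0.38 m


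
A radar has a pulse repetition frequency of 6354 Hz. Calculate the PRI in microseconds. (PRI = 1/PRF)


PRI = 1/6354 = 0.0001573812 s = 157.4 us

157.4 us


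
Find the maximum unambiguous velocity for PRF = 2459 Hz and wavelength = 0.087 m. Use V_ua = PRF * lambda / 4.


V_ua = 2459 * 0.087 / 4 = 53.5 m/s

53.5 m/s


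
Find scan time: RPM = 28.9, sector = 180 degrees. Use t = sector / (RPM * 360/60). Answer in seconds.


t = 180 / (28.9 * 360) * 60 = 1.04 s

1.04 s


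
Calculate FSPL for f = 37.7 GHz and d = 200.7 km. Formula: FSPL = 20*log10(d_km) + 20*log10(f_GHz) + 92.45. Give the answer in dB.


20*log10(200.7) = 46.05
20*log10(37.7) = 31.53
FSPL = 170.0 dB

170.0 dB


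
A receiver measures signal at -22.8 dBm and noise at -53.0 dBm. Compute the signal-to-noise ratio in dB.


SNR = -22.8 - (-53.0) = 30.2 dB

30.2 dB


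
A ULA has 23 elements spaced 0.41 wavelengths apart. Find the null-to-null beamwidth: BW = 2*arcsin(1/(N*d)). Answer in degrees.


1/(N*d) = 1/(23*0.41) = 0.106045
BW = 2*arcsin(0.106045) = 12.2 degrees

12.2 degrees


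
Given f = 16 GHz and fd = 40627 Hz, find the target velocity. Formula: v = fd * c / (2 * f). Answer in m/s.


v = 40627 * 3e8 / (2 * 16000000000.0) = 380.9 m/s

380.9 m/s


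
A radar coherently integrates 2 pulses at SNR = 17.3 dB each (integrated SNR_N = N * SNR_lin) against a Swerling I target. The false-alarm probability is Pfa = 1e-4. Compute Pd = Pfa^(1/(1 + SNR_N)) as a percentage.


SNR_lin = 10^(17.3/10) = 53.70318
SNR_N = 2 * 53.70318 = 107.40636
1/(1 + SNR_N) = 1/108.40636 = 0.0092246
Pd = (1e-4)^0.0092246 = 0.91855
Pd = 91.9%

91.9%


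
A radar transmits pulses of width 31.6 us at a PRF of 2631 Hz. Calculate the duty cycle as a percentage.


DC = 31.6e-6 * 2631 * 100 = 8.31%

8.31%


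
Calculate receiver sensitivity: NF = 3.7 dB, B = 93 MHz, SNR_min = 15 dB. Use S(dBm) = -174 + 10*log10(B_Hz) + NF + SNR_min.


10*log10(93000000.0) = 79.68
S = -174 + 79.68 + 3.7 + 15 = -75.6 dBm

-75.6 dBm


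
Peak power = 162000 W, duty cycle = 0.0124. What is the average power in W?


P_avg = 162000 * 0.0124 = 2008.8 W

2008.8 W


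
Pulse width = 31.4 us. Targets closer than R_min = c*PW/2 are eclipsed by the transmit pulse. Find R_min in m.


R_min = 3e8 * 31.4e-6 / 2 = 4710.0 m

4710.0 m


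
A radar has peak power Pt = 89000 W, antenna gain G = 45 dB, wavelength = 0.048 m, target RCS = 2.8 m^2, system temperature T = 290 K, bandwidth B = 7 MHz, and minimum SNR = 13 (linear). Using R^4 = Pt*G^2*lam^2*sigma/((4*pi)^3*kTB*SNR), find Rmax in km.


G_lin = 10^(45/10) = 31622.776602
R^4 = 89000 * 31622.776602^2 * 0.048^2 * 2.8 / ((4*pi)^3 * 1.38e-23 * 290 * 7000000.0 * 13)
R^4 = 7.94479e20 m^4
R_max = (7.94479e20)^(1/4) = 167888.4 m = 167.9 km

167.9 km


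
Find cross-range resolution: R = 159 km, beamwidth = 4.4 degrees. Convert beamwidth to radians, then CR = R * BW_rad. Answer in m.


BW_rad = 0.076794487
CR = 159000 * 0.076794487 = 12210.3 m

12210.3 m


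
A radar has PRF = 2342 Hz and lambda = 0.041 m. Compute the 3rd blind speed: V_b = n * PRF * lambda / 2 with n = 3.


V_blind = 3 * 2342 * 0.041 / 2 = 144.0 m/s

144.0 m/s


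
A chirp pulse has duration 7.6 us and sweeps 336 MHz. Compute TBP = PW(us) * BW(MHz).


TBP = 7.6 * 336 = 2553.6

2553.6


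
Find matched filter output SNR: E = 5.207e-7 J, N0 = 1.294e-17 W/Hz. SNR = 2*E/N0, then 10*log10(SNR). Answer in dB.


SNR_lin = 2 * 5.207e-7 / 1.294e-17 = 8.048e10
SNR_dB = 10*log10(8.048e10) = 109.1 dB

109.1 dB


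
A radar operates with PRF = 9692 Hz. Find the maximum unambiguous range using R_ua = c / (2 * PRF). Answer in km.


R_ua = 3e8 / (2 * 9692) = 15476.7 m = 15.5 km

15.5 km


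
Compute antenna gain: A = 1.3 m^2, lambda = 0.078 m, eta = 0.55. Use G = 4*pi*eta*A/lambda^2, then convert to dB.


G_linear = 4*pi*0.55*1.3/0.078^2 = 1476.82
G_dB = 10*log10(1476.82) = 31.7 dB

31.7 dB


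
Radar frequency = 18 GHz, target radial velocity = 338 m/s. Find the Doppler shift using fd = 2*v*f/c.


fd = 2 * 338 * 18000000000.0 / 3e8 = 40560.0 Hz

40560.0 Hz


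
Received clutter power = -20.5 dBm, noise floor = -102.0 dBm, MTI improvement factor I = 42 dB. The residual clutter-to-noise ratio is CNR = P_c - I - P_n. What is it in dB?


CNR = -20.5 - 42 - (-102.0) = 39.5 dB

39.5 dB


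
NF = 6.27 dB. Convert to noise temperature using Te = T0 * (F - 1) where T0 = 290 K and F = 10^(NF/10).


NF_lin = 10^(6.27/10) = 4.23643
Te = 290 * (4.23643 - 1) = 938.6 K

938.6 K


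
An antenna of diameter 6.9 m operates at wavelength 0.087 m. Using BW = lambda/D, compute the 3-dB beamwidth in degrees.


BW_rad = 0.087 / 6.9 = 0.012609
BW_deg = 0.72 degrees

0.72 degrees


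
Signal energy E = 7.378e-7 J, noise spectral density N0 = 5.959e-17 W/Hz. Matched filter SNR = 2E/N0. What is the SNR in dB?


SNR_lin = 2 * 7.378e-7 / 5.959e-17 = 2.476e10
SNR_dB = 10*log10(2.476e10) = 103.9 dB

103.9 dB


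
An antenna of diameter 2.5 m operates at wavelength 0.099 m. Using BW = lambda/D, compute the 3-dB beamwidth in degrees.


BW_rad = 0.099 / 2.5 = 0.0396
BW_deg = 2.27 degrees

2.27 degrees


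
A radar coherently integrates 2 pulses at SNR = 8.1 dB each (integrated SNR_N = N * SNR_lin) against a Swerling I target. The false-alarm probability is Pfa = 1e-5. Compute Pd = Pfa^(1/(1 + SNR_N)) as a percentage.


SNR_lin = 10^(8.1/10) = 6.45654
SNR_N = 2 * 6.45654 = 12.91308
1/(1 + SNR_N) = 1/13.91308 = 0.0718748
Pd = (1e-5)^0.0718748 = 0.43715
Pd = 43.7%

43.7%


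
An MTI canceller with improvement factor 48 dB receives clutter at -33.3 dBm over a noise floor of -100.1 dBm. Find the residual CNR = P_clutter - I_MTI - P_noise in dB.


CNR = -33.3 - 48 - (-100.1) = 18.8 dB

18.8 dB


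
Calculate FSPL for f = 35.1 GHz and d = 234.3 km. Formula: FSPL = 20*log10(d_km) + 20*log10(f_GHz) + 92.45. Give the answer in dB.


20*log10(234.3) = 47.4
20*log10(35.1) = 30.91
FSPL = 170.8 dB

170.8 dB


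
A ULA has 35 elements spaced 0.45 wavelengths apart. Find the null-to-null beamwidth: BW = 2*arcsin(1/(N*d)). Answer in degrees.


1/(N*d) = 1/(35*0.45) = 0.063492
BW = 2*arcsin(0.063492) = 7.3 degrees

7.3 degrees


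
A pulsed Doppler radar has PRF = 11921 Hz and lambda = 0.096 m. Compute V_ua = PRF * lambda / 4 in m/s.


V_ua = 11921 * 0.096 / 4 = 286.1 m/s

286.1 m/s


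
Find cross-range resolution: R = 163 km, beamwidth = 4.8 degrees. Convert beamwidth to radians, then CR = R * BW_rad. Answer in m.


BW_rad = 0.083775804
CR = 163000 * 0.083775804 = 13655.5 m

13655.5 m


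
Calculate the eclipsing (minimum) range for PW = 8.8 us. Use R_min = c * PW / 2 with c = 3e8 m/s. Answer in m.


R_min = 3e8 * 8.8e-6 / 2 = 1320.0 m

1320.0 m


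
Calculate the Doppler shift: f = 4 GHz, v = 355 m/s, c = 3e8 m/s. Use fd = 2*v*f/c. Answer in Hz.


fd = 2 * 355 * 4000000000.0 / 3e8 = 9466.7 Hz

9466.7 Hz


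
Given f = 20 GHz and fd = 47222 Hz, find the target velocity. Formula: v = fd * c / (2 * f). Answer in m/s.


v = 47222 * 3e8 / (2 * 20000000000.0) = 354.2 m/s

354.2 m/s


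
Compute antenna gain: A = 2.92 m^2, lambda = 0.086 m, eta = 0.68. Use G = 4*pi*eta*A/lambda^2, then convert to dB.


G_linear = 4*pi*0.68*2.92/0.086^2 = 3373.69
G_dB = 10*log10(3373.69) = 35.3 dB

35.3 dB


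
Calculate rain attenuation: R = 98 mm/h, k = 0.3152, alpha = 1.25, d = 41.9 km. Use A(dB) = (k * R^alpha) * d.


gamma = 0.3152 * 98^1.25 = 97.189378 dB/km
A = 97.189378 * 41.9 = 4072.23 dB

4072.23 dB


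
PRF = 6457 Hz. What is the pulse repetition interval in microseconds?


PRI = 1/6457 = 0.0001548707 s = 154.9 us

154.9 us


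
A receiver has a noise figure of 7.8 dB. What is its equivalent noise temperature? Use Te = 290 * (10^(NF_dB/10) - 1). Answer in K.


NF_lin = 10^(7.8/10) = 6.025596
Te = 290 * (6.025596 - 1) = 1457.4 K

1457.4 K


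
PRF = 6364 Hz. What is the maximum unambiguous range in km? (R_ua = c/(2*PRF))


R_ua = 3e8 / (2 * 6364) = 23570.1 m = 23.6 km

23.6 km


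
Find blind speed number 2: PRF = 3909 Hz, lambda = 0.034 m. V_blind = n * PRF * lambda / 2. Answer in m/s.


V_blind = 2 * 3909 * 0.034 / 2 = 132.9 m/s

132.9 m/s


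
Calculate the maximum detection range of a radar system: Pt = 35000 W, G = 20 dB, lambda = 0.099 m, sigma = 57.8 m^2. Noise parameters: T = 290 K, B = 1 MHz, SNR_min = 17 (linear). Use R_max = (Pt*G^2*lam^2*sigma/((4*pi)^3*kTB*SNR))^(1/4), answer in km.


G_lin = 10^(20/10) = 100.0
R^4 = 35000 * 100.0^2 * 0.099^2 * 57.8 / ((4*pi)^3 * 1.38e-23 * 290 * 1000000.0 * 17)
R^4 = 1.46862e18 m^4
R_max = (1.46862e18)^(1/4) = 34811.9 m = 34.8 km

34.8 km


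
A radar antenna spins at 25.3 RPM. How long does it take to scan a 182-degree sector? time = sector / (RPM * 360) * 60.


t = 182 / (25.3 * 360) * 60 = 1.2 s

1.2 s


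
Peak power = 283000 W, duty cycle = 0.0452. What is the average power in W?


P_avg = 283000 * 0.0452 = 12791.6 W

12791.6 W


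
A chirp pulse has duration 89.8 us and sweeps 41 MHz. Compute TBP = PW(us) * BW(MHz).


TBP = 89.8 * 41 = 3681.8

3681.8


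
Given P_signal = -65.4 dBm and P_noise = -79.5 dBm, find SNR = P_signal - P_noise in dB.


SNR = -65.4 - (-79.5) = 14.1 dB

14.1 dB


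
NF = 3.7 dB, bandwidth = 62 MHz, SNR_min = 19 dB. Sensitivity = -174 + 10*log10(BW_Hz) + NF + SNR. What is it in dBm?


10*log10(62000000.0) = 77.92
S = -174 + 77.92 + 3.7 + 19 = -73.4 dBm

-73.4 dBm


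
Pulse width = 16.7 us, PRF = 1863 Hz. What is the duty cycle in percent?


DC = 16.7e-6 * 1863 * 100 = 3.11%

3.11%


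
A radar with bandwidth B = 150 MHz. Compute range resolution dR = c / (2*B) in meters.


dR = 3e8 / (2 * 150000000.0) = 1.0 m

1.0 m


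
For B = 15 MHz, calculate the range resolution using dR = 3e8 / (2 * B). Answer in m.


dR = 3e8 / (2 * 15000000.0) = 10.0 m

10.0 m


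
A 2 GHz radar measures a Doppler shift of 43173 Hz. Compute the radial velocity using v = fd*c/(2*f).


v = 43173 * 3e8 / (2 * 2000000000.0) = 3238.0 m/s

3238.0 m/s


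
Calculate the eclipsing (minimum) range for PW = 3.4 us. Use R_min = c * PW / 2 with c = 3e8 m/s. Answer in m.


R_min = 3e8 * 3.4e-6 / 2 = 510.0 m

510.0 m


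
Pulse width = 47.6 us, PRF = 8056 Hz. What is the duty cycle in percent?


DC = 47.6e-6 * 8056 * 100 = 38.35%

38.35%


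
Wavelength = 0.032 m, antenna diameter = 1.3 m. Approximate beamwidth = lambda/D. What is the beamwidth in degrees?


BW_rad = 0.032 / 1.3 = 0.024615
BW_deg = 1.41 degrees

1.41 degrees


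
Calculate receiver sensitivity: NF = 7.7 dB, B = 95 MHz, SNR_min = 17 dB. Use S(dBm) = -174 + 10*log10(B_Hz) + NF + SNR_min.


10*log10(95000000.0) = 79.78
S = -174 + 79.78 + 7.7 + 17 = -69.5 dBm

-69.5 dBm


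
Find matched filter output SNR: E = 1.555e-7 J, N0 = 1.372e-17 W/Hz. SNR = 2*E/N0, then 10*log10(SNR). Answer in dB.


SNR_lin = 2 * 1.555e-7 / 1.372e-17 = 2.267e10
SNR_dB = 10*log10(2.267e10) = 103.6 dB

103.6 dB


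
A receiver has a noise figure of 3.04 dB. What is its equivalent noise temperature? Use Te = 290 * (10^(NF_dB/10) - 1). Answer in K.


NF_lin = 10^(3.04/10) = 2.013724
Te = 290 * (2.013724 - 1) = 294.0 K

294.0 K


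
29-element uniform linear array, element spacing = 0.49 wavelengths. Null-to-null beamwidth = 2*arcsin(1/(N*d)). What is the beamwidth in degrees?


1/(N*d) = 1/(29*0.49) = 0.070373
BW = 2*arcsin(0.070373) = 8.1 degrees

8.1 degrees


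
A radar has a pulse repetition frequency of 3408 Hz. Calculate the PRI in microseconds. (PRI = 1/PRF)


PRI = 1/3408 = 0.0002934272 s = 293.4 us

293.4 us


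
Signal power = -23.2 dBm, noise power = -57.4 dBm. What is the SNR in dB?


SNR = -23.2 - (-57.4) = 34.2 dB

34.2 dB


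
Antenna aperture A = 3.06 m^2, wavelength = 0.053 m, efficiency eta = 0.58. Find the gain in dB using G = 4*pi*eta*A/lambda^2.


G_linear = 4*pi*0.58*3.06/0.053^2 = 7939.76
G_dB = 10*log10(7939.76) = 39.0 dB

39.0 dB


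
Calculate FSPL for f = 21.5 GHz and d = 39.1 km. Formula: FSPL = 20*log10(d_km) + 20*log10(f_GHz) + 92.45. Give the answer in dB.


20*log10(39.1) = 31.84
20*log10(21.5) = 26.65
FSPL = 150.9 dB

150.9 dB


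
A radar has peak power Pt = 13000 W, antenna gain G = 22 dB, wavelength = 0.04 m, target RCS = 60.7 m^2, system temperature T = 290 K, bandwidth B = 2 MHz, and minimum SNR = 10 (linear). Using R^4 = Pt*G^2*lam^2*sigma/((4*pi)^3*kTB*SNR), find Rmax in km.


G_lin = 10^(22/10) = 158.489319
R^4 = 13000 * 158.489319^2 * 0.04^2 * 60.7 / ((4*pi)^3 * 1.38e-23 * 290 * 2000000.0 * 10)
R^4 = 1.99671e17 m^4
R_max = (1.99671e17)^(1/4) = 21138.7 m = 21.1 km

21.1 km


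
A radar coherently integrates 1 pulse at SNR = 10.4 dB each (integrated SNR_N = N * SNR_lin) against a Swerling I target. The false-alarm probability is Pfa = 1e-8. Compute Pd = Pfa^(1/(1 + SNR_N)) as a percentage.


SNR_lin = 10^(10.4/10) = 10.96478
SNR_N = 1 * 10.96478 = 10.96478
1/(1 + SNR_N) = 1/11.96478 = 0.0835786
Pd = (1e-8)^0.0835786 = 0.21447
Pd = 21.4%

21.4%


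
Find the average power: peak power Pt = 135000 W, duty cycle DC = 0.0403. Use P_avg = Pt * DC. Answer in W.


P_avg = 135000 * 0.0403 = 5440.5 W

5440.5 W


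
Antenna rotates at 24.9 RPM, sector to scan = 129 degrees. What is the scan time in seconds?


t = 129 / (24.9 * 360) * 60 = 0.86 s

0.86 s


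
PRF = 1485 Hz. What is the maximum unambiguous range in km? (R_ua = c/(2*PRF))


R_ua = 3e8 / (2 * 1485) = 101010.1 m = 101.0 km

101.0 km


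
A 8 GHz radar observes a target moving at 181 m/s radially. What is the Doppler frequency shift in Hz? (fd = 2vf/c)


fd = 2 * 181 * 8000000000.0 / 3e8 = 9653.3 Hz

9653.3 Hz


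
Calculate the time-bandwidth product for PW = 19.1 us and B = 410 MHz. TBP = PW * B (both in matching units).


TBP = 19.1 * 410 = 7831.0

7831.0


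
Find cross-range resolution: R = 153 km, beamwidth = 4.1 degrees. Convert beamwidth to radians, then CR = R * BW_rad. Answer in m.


BW_rad = 0.071558499
CR = 153000 * 0.071558499 = 10948.5 m

10948.5 m


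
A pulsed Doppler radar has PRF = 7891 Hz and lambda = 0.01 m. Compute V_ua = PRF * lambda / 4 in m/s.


V_ua = 7891 * 0.01 / 4 = 19.7 m/s

19.7 m/s


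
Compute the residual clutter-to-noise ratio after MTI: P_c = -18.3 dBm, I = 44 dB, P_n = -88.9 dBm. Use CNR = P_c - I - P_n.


CNR = -18.3 - 44 - (-88.9) = 26.6 dB

26.6 dB


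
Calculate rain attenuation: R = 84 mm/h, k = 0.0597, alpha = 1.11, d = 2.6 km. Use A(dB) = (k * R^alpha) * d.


gamma = 0.0597 * 84^1.11 = 8.164401 dB/km
A = 8.164401 * 2.6 = 21.23 dB

21.23 dB


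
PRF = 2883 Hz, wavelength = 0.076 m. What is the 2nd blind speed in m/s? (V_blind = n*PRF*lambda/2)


V_blind = 2 * 2883 * 0.076 / 2 = 219.1 m/s

219.1 m/s


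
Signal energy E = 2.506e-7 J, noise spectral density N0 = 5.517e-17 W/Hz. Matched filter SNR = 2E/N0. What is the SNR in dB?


SNR_lin = 2 * 2.506e-7 / 5.517e-17 = 9.085e9
SNR_dB = 10*log10(9.085e9) = 99.6 dB

99.6 dB


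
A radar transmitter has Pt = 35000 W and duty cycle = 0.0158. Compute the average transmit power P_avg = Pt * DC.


P_avg = 35000 * 0.0158 = 553.0 W

553.0 W


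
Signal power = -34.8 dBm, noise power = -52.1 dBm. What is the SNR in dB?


SNR = -34.8 - (-52.1) = 17.3 dB

17.3 dB


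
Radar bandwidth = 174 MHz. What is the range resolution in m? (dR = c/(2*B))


dR = 3e8 / (2 * 174000000.0) = 0.86 m

0.86 m


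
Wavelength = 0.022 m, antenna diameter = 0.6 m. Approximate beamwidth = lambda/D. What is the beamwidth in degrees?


BW_rad = 0.022 / 0.6 = 0.036667
BW_deg = 2.1 degrees

2.1 degrees


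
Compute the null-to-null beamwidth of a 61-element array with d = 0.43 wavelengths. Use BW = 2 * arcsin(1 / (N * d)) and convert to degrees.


1/(N*d) = 1/(61*0.43) = 0.038124
BW = 2*arcsin(0.038124) = 4.4 degrees

4.4 degrees


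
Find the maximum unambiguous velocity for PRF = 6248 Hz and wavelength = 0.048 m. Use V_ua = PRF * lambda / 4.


V_ua = 6248 * 0.048 / 4 = 75.0 m/s

75.0 m/s


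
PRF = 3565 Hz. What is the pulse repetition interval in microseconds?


PRI = 1/3565 = 0.0002805049 s = 280.5 us

280.5 us


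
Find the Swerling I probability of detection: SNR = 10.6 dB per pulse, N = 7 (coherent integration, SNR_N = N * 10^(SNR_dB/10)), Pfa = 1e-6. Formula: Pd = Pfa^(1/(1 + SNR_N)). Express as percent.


SNR_lin = 10^(10.6/10) = 11.48154
SNR_N = 7 * 11.48154 = 80.37078
1/(1 + SNR_N) = 1/81.37078 = 0.0122894
Pd = (1e-6)^0.0122894 = 0.84385
Pd = 84.4%

84.4%


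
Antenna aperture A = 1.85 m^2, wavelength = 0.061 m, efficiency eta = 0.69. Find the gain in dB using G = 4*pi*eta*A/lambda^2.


G_linear = 4*pi*0.69*1.85/0.061^2 = 4310.93
G_dB = 10*log10(4310.93) = 36.3 dB

36.3 dB


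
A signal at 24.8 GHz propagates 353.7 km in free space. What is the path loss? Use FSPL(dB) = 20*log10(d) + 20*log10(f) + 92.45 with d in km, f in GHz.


20*log10(353.7) = 50.97
20*log10(24.8) = 27.89
FSPL = 171.3 dB

171.3 dB


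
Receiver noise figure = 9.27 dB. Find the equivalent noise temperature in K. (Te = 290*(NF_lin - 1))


NF_lin = 10^(9.27/10) = 8.452788
Te = 290 * (8.452788 - 1) = 2161.3 K

2161.3 K


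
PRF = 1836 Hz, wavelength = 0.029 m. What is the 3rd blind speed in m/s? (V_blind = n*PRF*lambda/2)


V_blind = 3 * 1836 * 0.029 / 2 = 79.9 m/s

79.9 m/s


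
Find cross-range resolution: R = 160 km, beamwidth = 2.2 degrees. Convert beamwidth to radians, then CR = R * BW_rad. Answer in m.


BW_rad = 0.038397244
CR = 160000 * 0.038397244 = 6143.6 m

6143.6 m


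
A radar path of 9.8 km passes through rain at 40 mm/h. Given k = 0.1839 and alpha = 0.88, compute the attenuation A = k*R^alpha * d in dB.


gamma = 0.1839 * 40^0.88 = 4.724921 dB/km
A = 4.724921 * 9.8 = 46.3 dB

46.3 dB


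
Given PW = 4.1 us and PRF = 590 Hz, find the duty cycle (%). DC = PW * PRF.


DC = 4.1e-6 * 590 * 100 = 0.24%

0.24%


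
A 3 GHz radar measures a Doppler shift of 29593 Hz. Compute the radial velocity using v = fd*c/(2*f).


v = 29593 * 3e8 / (2 * 3000000000.0) = 1479.7 m/s

1479.7 m/s


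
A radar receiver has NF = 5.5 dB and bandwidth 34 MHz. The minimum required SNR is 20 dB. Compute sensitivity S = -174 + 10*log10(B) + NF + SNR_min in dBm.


10*log10(34000000.0) = 75.31
S = -174 + 75.31 + 5.5 + 20 = -73.2 dBm

-73.2 dBm


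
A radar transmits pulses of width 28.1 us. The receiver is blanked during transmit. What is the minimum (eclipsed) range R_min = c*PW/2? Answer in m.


R_min = 3e8 * 28.1e-6 / 2 = 4215.0 m

4215.0 m


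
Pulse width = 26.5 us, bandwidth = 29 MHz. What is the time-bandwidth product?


TBP = 26.5 * 29 = 768.5

768.5


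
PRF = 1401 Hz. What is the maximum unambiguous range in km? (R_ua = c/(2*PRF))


R_ua = 3e8 / (2 * 1401) = 107066.4 m = 107.1 km

107.1 km


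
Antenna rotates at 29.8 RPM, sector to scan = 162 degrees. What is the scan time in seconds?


t = 162 / (29.8 * 360) * 60 = 0.91 s

0.91 s


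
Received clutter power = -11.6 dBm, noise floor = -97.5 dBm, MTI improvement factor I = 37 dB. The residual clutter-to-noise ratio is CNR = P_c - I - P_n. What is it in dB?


CNR = -11.6 - 37 - (-97.5) = 48.9 dB

48.9 dB


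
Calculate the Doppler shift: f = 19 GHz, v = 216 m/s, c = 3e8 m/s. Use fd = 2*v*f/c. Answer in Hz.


fd = 2 * 216 * 19000000000.0 / 3e8 = 27360.0 Hz

27360.0 Hz


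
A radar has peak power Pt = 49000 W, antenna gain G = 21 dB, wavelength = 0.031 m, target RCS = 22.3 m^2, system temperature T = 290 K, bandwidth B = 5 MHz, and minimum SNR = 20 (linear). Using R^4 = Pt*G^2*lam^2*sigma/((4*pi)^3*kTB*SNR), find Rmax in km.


G_lin = 10^(21/10) = 125.892541
R^4 = 49000 * 125.892541^2 * 0.031^2 * 22.3 / ((4*pi)^3 * 1.38e-23 * 290 * 5000000.0 * 20)
R^4 = 2.09564e16 m^4
R_max = (2.09564e16)^(1/4) = 12031.8 m = 12.0 km

12.0 km


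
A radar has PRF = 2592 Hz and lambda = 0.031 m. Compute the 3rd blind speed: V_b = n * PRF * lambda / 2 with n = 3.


V_blind = 3 * 2592 * 0.031 / 2 = 120.5 m/s

120.5 m/s


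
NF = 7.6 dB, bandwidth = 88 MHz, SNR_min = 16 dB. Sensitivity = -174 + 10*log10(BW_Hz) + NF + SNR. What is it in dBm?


10*log10(88000000.0) = 79.44
S = -174 + 79.44 + 7.6 + 16 = -71.0 dBm

-71.0 dBm


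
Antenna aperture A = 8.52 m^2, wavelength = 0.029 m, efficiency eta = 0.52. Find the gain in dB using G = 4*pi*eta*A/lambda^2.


G_linear = 4*pi*0.52*8.52/0.029^2 = 66199.82
G_dB = 10*log10(66199.82) = 48.2 dB

48.2 dB


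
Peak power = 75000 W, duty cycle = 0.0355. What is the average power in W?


P_avg = 75000 * 0.0355 = 2662.5 W

2662.5 W


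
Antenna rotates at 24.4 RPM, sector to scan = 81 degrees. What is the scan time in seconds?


t = 81 / (24.4 * 360) * 60 = 0.55 s

0.55 s


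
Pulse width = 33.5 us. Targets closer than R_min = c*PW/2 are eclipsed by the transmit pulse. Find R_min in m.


R_min = 3e8 * 33.5e-6 / 2 = 5025.0 m

5025.0 m


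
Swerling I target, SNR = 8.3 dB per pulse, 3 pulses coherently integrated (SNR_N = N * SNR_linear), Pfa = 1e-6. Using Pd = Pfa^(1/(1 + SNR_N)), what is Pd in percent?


SNR_lin = 10^(8.3/10) = 6.76083
SNR_N = 3 * 6.76083 = 20.28249
1/(1 + SNR_N) = 1/21.28249 = 0.046987
Pd = (1e-6)^0.046987 = 0.52249
Pd = 52.2%

52.2%


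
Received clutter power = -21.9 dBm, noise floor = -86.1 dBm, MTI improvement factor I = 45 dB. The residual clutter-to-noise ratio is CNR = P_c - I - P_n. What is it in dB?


CNR = -21.9 - 45 - (-86.1) = 19.2 dB

19.2 dB


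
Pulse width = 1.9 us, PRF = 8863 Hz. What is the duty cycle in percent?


DC = 1.9e-6 * 8863 * 100 = 1.68%

1.68%


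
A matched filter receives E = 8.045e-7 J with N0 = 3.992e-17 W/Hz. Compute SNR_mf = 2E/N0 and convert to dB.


SNR_lin = 2 * 8.045e-7 / 3.992e-17 = 4.031e10
SNR_dB = 10*log10(4.031e10) = 106.1 dB

106.1 dB


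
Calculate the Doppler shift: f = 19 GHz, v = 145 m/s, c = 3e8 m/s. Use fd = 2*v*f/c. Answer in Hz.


fd = 2 * 145 * 19000000000.0 / 3e8 = 18366.7 Hz

18366.7 Hz


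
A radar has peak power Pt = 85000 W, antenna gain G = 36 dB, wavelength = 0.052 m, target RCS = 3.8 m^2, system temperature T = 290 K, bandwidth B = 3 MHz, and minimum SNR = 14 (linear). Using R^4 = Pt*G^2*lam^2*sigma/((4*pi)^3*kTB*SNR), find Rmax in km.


G_lin = 10^(36/10) = 3981.071706
R^4 = 85000 * 3981.071706^2 * 0.052^2 * 3.8 / ((4*pi)^3 * 1.38e-23 * 290 * 3000000.0 * 14)
R^4 = 4.15005e19 m^4
R_max = (4.15005e19)^(1/4) = 80262.6 m = 80.3 km

80.3 km


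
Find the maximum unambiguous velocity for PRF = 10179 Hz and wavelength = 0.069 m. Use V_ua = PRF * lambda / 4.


V_ua = 10179 * 0.069 / 4 = 175.6 m/s

175.6 m/s


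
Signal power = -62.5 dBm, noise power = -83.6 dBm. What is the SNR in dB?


SNR = -62.5 - (-83.6) = 21.1 dB

21.1 dB


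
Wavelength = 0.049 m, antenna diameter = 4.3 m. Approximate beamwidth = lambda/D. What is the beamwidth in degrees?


BW_rad = 0.049 / 4.3 = 0.011395
BW_deg = 0.65 degrees

0.65 degrees


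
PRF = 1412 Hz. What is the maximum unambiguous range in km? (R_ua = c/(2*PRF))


R_ua = 3e8 / (2 * 1412) = 106232.3 m = 106.2 km

106.2 km


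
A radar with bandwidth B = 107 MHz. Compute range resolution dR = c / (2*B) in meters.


dR = 3e8 / (2 * 107000000.0) = 1.4 m

1.4 m


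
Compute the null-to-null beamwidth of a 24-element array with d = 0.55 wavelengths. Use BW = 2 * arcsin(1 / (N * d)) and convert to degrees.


1/(N*d) = 1/(24*0.55) = 0.075758
BW = 2*arcsin(0.075758) = 8.7 degrees

8.7 degrees


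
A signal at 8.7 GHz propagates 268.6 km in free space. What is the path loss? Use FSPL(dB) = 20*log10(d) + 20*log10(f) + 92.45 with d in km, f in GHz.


20*log10(268.6) = 48.58
20*log10(8.7) = 18.79
FSPL = 159.8 dB

159.8 dB


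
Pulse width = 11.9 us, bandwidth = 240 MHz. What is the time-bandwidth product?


TBP = 11.9 * 240 = 2856.0

2856.0


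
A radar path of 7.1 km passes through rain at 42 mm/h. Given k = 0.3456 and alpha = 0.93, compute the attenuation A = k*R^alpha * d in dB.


gamma = 0.3456 * 42^0.93 = 11.173663 dB/km
A = 11.173663 * 7.1 = 79.33 dB

79.33 dB


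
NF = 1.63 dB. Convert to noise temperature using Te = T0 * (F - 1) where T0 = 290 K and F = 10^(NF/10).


NF_lin = 10^(1.63/10) = 1.455459
Te = 290 * (1.455459 - 1) = 132.1 K

132.1 K


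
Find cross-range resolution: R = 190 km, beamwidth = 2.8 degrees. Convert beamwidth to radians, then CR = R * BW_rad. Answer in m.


BW_rad = 0.048869219
CR = 190000 * 0.048869219 = 9285.2 m

9285.2 m


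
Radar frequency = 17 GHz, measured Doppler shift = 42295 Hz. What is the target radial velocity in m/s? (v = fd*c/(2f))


v = 42295 * 3e8 / (2 * 17000000000.0) = 373.2 m/s

373.2 m/s


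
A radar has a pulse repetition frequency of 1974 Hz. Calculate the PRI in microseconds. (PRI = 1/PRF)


PRI = 1/1974 = 0.0005065856 s = 506.6 us

506.6 us


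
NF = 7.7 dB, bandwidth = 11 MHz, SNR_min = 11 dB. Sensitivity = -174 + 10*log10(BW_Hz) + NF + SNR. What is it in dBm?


10*log10(11000000.0) = 70.41
S = -174 + 70.41 + 7.7 + 11 = -84.9 dBm

-84.9 dBm


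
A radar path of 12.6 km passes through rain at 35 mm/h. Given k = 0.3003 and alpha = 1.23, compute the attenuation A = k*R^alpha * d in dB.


gamma = 0.3003 * 35^1.23 = 23.80998 dB/km
A = 23.80998 * 12.6 = 300.01 dB

300.01 dB


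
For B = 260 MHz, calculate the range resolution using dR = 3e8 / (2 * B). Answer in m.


dR = 3e8 / (2 * 260000000.0) = 0.58 m

0.58 m


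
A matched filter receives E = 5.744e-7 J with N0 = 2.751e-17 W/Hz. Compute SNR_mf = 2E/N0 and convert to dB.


SNR_lin = 2 * 5.744e-7 / 2.751e-17 = 4.176e10
SNR_dB = 10*log10(4.176e10) = 106.2 dB

106.2 dB


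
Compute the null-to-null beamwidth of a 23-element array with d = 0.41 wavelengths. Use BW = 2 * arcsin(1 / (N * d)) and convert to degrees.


1/(N*d) = 1/(23*0.41) = 0.106045
BW = 2*arcsin(0.106045) = 12.2 degrees

12.2 degrees


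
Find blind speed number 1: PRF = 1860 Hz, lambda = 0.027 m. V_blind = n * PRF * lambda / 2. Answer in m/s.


V_blind = 1 * 1860 * 0.027 / 2 = 25.1 m/s

25.1 m/s


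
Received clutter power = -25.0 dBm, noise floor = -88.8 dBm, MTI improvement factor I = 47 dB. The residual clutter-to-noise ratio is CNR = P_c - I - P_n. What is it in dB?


CNR = -25.0 - 47 - (-88.8) = 16.8 dB

16.8 dB


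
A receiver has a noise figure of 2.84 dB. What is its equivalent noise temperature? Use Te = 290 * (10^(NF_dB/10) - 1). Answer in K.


NF_lin = 10^(2.84/10) = 1.923092
Te = 290 * (1.923092 - 1) = 267.7 K

267.7 K


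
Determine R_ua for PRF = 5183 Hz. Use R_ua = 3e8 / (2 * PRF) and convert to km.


R_ua = 3e8 / (2 * 5183) = 28940.8 m = 28.9 km

28.9 km


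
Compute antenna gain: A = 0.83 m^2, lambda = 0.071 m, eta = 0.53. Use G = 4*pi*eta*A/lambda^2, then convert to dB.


G_linear = 4*pi*0.53*0.83/0.071^2 = 1096.6
G_dB = 10*log10(1096.6) = 30.4 dB

30.4 dB


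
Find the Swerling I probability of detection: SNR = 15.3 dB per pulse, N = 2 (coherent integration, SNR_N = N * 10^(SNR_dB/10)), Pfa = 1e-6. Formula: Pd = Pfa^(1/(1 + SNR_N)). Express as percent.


SNR_lin = 10^(15.3/10) = 33.88442
SNR_N = 2 * 33.88442 = 67.76884
1/(1 + SNR_N) = 1/68.76884 = 0.0145415
Pd = (1e-6)^0.0145415 = 0.818
Pd = 81.8%

81.8%


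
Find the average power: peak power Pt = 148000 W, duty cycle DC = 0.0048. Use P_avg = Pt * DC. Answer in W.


P_avg = 148000 * 0.0048 = 710.4 W

710.4 W


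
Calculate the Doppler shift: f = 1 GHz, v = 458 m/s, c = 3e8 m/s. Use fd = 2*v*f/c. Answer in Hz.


fd = 2 * 458 * 1000000000.0 / 3e8 = 3053.3 Hz

3053.3 Hz


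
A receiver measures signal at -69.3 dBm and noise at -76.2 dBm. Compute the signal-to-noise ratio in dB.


SNR = -69.3 - (-76.2) = 6.9 dB

6.9 dB


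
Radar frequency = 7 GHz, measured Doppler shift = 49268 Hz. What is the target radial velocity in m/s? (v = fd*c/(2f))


v = 49268 * 3e8 / (2 * 7000000000.0) = 1055.7 m/s

1055.7 m/s


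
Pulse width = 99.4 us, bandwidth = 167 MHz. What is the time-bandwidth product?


TBP = 99.4 * 167 = 16599.8

16599.8


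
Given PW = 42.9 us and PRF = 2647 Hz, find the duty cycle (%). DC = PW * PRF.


DC = 42.9e-6 * 2647 * 100 = 11.36%

11.36%


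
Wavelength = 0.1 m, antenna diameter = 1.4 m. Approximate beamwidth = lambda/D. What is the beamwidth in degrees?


BW_rad = 0.1 / 1.4 = 0.071429
BW_deg = 4.09 degrees

4.09 degrees


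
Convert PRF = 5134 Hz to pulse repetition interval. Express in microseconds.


PRI = 1/5134 = 0.0001947799 s = 194.8 us

194.8 us


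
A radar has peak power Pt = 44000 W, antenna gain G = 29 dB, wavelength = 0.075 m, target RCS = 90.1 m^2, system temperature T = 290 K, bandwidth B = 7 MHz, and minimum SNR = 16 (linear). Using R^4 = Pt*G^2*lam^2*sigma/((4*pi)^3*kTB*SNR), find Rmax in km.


G_lin = 10^(29/10) = 794.328235
R^4 = 44000 * 794.328235^2 * 0.075^2 * 90.1 / ((4*pi)^3 * 1.38e-23 * 290 * 7000000.0 * 16)
R^4 = 1.58189e19 m^4
R_max = (1.58189e19)^(1/4) = 63065.8 m = 63.1 km

63.1 km


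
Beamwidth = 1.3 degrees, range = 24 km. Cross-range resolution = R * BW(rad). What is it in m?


BW_rad = 0.02268928
CR = 24000 * 0.02268928 = 544.5 m

544.5 m


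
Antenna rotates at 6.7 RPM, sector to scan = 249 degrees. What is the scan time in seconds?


t = 249 / (6.7 * 360) * 60 = 6.19 s

6.19 s


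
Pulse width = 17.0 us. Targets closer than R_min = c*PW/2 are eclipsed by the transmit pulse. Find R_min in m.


R_min = 3e8 * 17.0e-6 / 2 = 2550.0 m

2550.0 m


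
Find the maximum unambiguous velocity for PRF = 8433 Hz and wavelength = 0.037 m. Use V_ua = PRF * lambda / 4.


V_ua = 8433 * 0.037 / 4 = 78.0 m/s

78.0 m/s


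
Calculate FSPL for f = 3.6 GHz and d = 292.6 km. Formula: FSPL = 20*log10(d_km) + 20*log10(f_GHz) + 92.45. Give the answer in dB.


20*log10(292.6) = 49.33
20*log10(3.6) = 11.13
FSPL = 152.9 dB

152.9 dB


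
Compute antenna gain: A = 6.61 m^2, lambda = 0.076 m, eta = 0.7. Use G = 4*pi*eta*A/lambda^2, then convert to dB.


G_linear = 4*pi*0.7*6.61/0.076^2 = 10066.59
G_dB = 10*log10(10066.59) = 40.0 dB

40.0 dB


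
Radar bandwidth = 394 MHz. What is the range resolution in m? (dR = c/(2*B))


dR = 3e8 / (2 * 394000000.0) = 0.38 m

0.38 m


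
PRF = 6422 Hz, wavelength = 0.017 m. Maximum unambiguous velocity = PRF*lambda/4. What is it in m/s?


V_ua = 6422 * 0.017 / 4 = 27.3 m/s

27.3 m/s


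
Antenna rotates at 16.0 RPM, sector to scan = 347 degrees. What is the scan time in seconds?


t = 347 / (16.0 * 360) * 60 = 3.61 s

3.61 s


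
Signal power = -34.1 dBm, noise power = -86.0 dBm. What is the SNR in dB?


SNR = -34.1 - (-86.0) = 51.9 dB

51.9 dB


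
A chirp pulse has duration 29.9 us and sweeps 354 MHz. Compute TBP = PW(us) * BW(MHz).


TBP = 29.9 * 354 = 10584.6

10584.6


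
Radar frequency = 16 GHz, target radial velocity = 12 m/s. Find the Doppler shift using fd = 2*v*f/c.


fd = 2 * 12 * 16000000000.0 / 3e8 = 1280.0 Hz

1280.0 Hz


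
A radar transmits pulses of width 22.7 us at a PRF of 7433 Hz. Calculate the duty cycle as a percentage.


DC = 22.7e-6 * 7433 * 100 = 16.87%

16.87%


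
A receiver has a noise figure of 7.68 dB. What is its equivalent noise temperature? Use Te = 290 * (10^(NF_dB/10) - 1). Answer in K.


NF_lin = 10^(7.68/10) = 5.861382
Te = 290 * (5.861382 - 1) = 1409.8 K

1409.8 K


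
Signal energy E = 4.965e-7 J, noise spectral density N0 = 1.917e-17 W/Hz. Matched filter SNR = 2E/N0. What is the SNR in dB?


SNR_lin = 2 * 4.965e-7 / 1.917e-17 = 5.18e10
SNR_dB = 10*log10(5.18e10) = 107.1 dB

107.1 dB


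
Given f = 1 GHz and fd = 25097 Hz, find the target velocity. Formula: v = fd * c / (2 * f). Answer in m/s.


v = 25097 * 3e8 / (2 * 1000000000.0) = 3764.6 m/s

3764.6 m/s


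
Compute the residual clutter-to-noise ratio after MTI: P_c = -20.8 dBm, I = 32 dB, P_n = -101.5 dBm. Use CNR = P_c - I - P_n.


CNR = -20.8 - 32 - (-101.5) = 48.7 dB

48.7 dB


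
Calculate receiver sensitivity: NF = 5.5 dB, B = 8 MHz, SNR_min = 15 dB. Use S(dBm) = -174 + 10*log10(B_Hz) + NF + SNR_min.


10*log10(8000000.0) = 69.03
S = -174 + 69.03 + 5.5 + 15 = -84.5 dBm

-84.5 dBm
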